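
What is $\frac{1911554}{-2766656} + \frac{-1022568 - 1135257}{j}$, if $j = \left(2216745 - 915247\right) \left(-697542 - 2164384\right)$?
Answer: $- \frac{890016637329129599}{1288151909059063136} \approx -0.69093$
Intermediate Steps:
$j = -3724790965148$ ($j = 1301498 \left(-2861926\right) = -3724790965148$)
$\frac{1911554}{-2766656} + \frac{-1022568 - 1135257}{j} = \frac{1911554}{-2766656} + \frac{-1022568 - 1135257}{-3724790965148} = 1911554 \left(- \frac{1}{2766656}\right) + \left(-1022568 - 1135257\right) \left(- \frac{1}{3724790965148}\right) = - \frac{955777}{1383328} - - \frac{2157825}{3724790965148} = - \frac{955777}{1383328} + \frac{2157825}{3724790965148} = - \frac{890016637329129599}{1288151909059063136}$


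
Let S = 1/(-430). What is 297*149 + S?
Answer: 19028789/430 ≈ 44253.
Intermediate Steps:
S = -1/430 ≈ -0.0023256
297*149 + S = 297*149 - 1/430 = 44253 - 1/430 = 19028789/430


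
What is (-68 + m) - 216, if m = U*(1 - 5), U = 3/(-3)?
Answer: -280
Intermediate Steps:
U = -1 (U = -1/3*3 = -1)
m = 4 (m = -(1 - 5) = -1*(-4) = 4)
(-68 + m) - 216 = (-68 + 4) - 216 = -64 - 216 = -280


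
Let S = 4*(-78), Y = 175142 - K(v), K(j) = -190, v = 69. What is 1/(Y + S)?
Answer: 1/175020 ≈ 5.7136e-6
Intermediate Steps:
Y = 175332 (Y = 175142 - 1*(-190) = 175142 + 190 = 175332)
S = -312
1/(Y + S) = 1/(175332 - 312) = 1/175020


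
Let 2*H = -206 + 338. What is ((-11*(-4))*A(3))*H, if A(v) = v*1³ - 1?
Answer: 5808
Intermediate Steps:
H = 66 (H = (-206 + 338)/2 = (½)*132 = 66)
A(v) = -1 + v (A(v) = v*1 - 1 = v - 1 = -1 + v)
((-11*(-4))*A(3))*H = ((-11*(-4))*(-1 + 3))*66 = (44*2)*66 = 88*66 = 5808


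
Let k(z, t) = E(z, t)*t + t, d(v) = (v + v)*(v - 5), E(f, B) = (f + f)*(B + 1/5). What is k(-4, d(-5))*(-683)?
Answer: 54680980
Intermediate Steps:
E(f, B) = 2*f*(⅕ + B) (E(f, B) = (2*f)*(B + ⅕) = (2*f)*(⅕ + B) = 2*f*(⅕ + B))
d(v) = 2*v*(-5 + v) (d(v) = (2*v)*(-5 + v) = 2*v*(-5 + v))
k(z, t) = t + 2*t*z*(1 + 5*t)/5 (k(z, t) = (2*z*(1 + 5*t)/5)*t + t = 2*t*z*(1 + 5*t)/5 + t = t + 2*t*z*(1 + 5*t)/5)
k(-4, d(-5))*(-683) = ((2*(-5)*(-5 - 5))*(5 + 2*(-4)*(1 + 5*(2*(-5)*(-5 - 5))))/5)*(-683) = ((2*(-5)*(-10))*(5 + 2*(-4)*(1 + 5*(2*(-5)*(-10))))/5)*(-683) = ((⅕)*100*(5 + 2*(-4)*(1 + 5*100)))*(-683) = ((⅕)*100*(5 + 2*(-4)*(1 + 500)))*(-683) = ((⅕)*100*(5 + 2*(-4)*501))*(-683) = ((⅕)*100*(5 - 4008))*(-683) = ((⅕)*100*(-4003))*(-683) = -80060*(-683) = 54680980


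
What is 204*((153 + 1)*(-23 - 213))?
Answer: -7414176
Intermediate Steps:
204*((153 + 1)*(-23 - 213)) = 204*(154*(-236)) = 204*(-36344) = -7414176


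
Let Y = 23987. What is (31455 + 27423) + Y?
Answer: 82865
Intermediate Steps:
(31455 + 27423) + Y = (31455 + 27423) + 23987 = 58878 + 23987 = 82865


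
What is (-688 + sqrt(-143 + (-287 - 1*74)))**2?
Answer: 472840 - 8256*I*sqrt(14) ≈ 4.7284e+5 - 30891.0*I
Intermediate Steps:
(-688 + sqrt(-143 + (-287 - 1*74)))**2 = (-688 + sqrt(-143 + (-287 - 74)))**2 = (-688 + sqrt(-143 - 361))**2 = (-688 + sqrt(-504))**2 = (-688 + 6*I*sqrt(14))**2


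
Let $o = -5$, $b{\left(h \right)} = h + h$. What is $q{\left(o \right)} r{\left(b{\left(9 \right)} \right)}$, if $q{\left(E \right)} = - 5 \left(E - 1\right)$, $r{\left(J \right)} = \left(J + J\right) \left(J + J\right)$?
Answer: $38880$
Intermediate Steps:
$b{\left(h \right)} = 2 h$
$r{\left(J \right)} = 4 J^{2}$ ($r{\left(J \right)} = 2 J 2 J = 4 J^{2}$)
$q{\left(E \right)} = 5 - 5 E$ ($q{\left(E \right)} = - 5 \left(-1 + E\right) = 5 - 5 E$)
$q{\left(o \right)} r{\left(b{\left(9 \right)} \right)} = \left(5 - -25\right) 4 \left(2 \cdot 9\right)^{2} = \left(5 + 25\right) 4 \cdot 18^{2} = 30 \cdot 4 \cdot 324 = 30 \cdot 1296 = 38880$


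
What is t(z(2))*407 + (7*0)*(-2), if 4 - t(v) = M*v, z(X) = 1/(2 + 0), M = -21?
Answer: 11803/2 ≈ 5901.5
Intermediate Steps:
z(X) = 1/2
t(v) = 4 + 21*v (t(v) = 4 - (-21)*v = 4 + 21*v)
t(z(2))*407 + (7*0)*(-2) = (4 + 21*(1/2))*407 + (7*0)*(-2) = (4 + 21/2)*407 + 0*(-2) = (29/2)*407 + 0 = 11803/2 + 0 = 11803/2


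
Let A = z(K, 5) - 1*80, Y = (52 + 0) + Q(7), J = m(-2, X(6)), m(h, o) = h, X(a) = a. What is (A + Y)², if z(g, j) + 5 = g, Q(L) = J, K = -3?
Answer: 1444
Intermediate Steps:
J = -2
Q(L) = -2
z(g, j) = -5 + g
Y = 50 (Y = (52 + 0) - 2 = 52 - 2 = 50)
A = -88 (A = (-5 - 3) - 1*80 = -8 - 80 = -88)
(A + Y)² = (-88 + 50)² = (-38)² = 1444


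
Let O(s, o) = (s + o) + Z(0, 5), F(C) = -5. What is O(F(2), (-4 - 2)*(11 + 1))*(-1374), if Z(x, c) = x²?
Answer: 105798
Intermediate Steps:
O(s, o) = o + s (O(s, o) = (s + o) + 0² = (o + s) + 0 = o + s)
O(F(2), (-4 - 2)*(11 + 1))*(-1374) = ((-4 - 2)*(11 + 1) - 5)*(-1374) = (-6*12 - 5)*(-1374) = (-72 - 5)*(-1374) = -77*(-1374) = 105798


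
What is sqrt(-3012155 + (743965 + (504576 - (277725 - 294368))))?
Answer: I*sqrt(1746971) ≈ 1321.7*I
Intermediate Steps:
sqrt(-3012155 + (743965 + (504576 - (277725 - 294368)))) = sqrt(-3012155 + (743965 + (504576 - 1*(-16643)))) = sqrt(-3012155 + (743965 + (504576 + 16643))) = sqrt(-3012155 + (743965 + 521219)) = sqrt(-3012155 + 1265184) = sqrt(-1746971) = I*sqrt(1746971)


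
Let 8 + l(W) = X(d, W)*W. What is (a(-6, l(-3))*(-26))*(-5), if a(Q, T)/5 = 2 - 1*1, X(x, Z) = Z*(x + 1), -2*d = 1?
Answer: 650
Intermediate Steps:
d = -½ (d = -½*1 = -½ ≈ -0.50000)
X(x, Z) = Z*(1 + x)
l(W) = -8 + W²/2 (l(W) = -8 + (W*(1 - ½))*W = -8 + (W*(½))*W = -8 + (W/2)*W = -8 + W²/2)
a(Q, T) = 5 (a(Q, T) = 5*(2 - 1*1) = 5*(2 - 1) = 5*1 = 5)
(a(-6, l(-3))*(-26))*(-5) = (5*(-26))*(-5) = -130*(-5) = 650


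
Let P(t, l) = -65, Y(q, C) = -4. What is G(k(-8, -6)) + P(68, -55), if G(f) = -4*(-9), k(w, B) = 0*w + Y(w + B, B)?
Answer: -29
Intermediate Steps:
k(w, B) = -4 (k(w, B) = 0*w - 4 = 0 - 4 = -4)
G(f) = 36
G(k(-8, -6)) + P(68, -55) = 36 - 65 = -29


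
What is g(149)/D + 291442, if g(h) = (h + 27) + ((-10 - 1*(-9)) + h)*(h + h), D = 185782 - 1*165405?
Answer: 144847754/497 ≈ 2.9144e+5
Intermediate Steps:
D = 20377 (D = 185782 - 165405 = 20377)
g(h) = 27 + h + 2*h*(-1 + h) (g(h) = (27 + h) + ((-10 + 9) + h)*(2*h) = (27 + h) + (-1 + h)*(2*h) = (27 + h) + 2*h*(-1 + h) = 27 + h + 2*h*(-1 + h))
g(149)/D + 291442 = (27 - 1*149 + 2*149²)/20377 + 291442 = (27 - 149 + 2*22201)*(1/20377) + 291442 = (27 - 149 + 44402)*(1/20377) + 291442 = 44280*(1/20377) + 291442 = 1080/497 + 291442 = 144847754/497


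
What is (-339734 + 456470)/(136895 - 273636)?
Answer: -116736/136741 ≈ -0.85370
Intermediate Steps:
(-339734 + 456470)/(136895 - 273636) = 116736/(-136741) = 116736*(-1/136741) = -116736/136741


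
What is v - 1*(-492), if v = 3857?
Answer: 4349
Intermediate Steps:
v - 1*(-492) = 3857 - 1*(-492) = 3857 + 492 = 4349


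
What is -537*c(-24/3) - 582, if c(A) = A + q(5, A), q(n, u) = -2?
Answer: 4788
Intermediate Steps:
c(A) = -2 + A (c(A) = A - 2 = -2 + A)
-537*c(-24/3) - 582 = -537*(-2 - 24/3) - 582 = -537*(-2 - 24*⅓) - 582 = -537*(-2 - 8) - 582 = -537*(-10) - 582 = 5370 - 582 = 4788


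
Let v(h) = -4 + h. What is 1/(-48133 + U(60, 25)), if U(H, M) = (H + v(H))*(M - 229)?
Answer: -1/71797 ≈ -1.3928e-5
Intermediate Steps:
U(H, M) = (-229 + M)*(-4 + 2*H) (U(H, M) = (H + (-4 + H))*(M - 229) = (-4 + 2*H)*(-229 + M) = (-229 + M)*(-4 + 2*H))
1/(-48133 + U(60, 25)) = 1/(-48133 + (916 - 458*60 + 60*25 + 25*(-4 + 60))) = 1/(-48133 + (916 - 27480 + 1500 + 25*56)) = 1/(-48133 + (916 - 27480 + 1500 + 1400)) = 1/(-48133 - 23664) = 1/(-71797) = -1/71797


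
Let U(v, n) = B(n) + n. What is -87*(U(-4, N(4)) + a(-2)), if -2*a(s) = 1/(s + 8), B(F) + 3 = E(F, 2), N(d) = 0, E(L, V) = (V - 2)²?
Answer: 1073/4 ≈ 268.25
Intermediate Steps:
E(L, V) = (-2 + V)²
B(F) = -3 (B(F) = -3 + (-2 + 2)² = -3 + 0² = -3 + 0 = -3)
a(s) = -1/(2*(8 + s)) (a(s) = -1/(2*(s + 8)) = -1/(2*(8 + s)))
U(v, n) = -3 + n
-87*(U(-4, N(4)) + a(-2)) = -87*((-3 + 0) - 1/(16 + 2*(-2))) = -87*(-3 - 1/(16 - 4)) = -87*(-3 - 1/12) = -87*(-37/12) = 1073/4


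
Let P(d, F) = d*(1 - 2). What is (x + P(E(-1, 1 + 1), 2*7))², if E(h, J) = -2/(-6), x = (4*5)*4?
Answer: 57121/9 ≈ 6346.8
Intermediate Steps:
x = 80 (x = 20*4 = 80)
E(h, J) = ⅓ (E(h, J) = -2*(-⅙) = ⅓)
P(d, F) = -d (P(d, F) = d*(-1) = -d)
(x + P(E(-1, 1 + 1), 2*7))² = (80 - 1*⅓)² = (80 - ⅓)² = (239/3)² = 57121/9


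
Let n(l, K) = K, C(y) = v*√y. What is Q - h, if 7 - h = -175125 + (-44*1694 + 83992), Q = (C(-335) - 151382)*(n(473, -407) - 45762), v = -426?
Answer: 6988989882 + 19667994*I*√335 ≈ 6.989e+9 + 3.5998e+8*I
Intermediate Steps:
C(y) = -426*√y
Q = 6989155558 + 19667994*I*√335 (Q = (-426*I*√335 - 151382)*(-407 - 45762) = (-426*I*√335 - 151382)*(-46169) = (-151382 - 426*I*√335)*(-46169) = 6989155558 + 19667994*I*√335 ≈ 6.9892e+9 + 3.5998e+8*I)
h = 165676 (h = 7 - (-175125 + (-44*1694 + 83992)) = 7 - (-175125 + (-74536 + 83992)) = 7 - (-175125 + 9456) = 7 - 1*(-165669) = 7 + 165669 = 165676)
Q - h = (6989155558 + 19667994*I*√335) - 1*165676 = (6989155558 + 19667994*I*√335) - 165676 = 6988989882 + 19667994*I*√335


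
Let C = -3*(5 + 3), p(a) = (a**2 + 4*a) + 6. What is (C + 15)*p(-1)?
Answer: -27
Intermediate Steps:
p(a) = 6 + a**2 + 4*a
C = -24 (C = -3*8 = -24)
(C + 15)*p(-1) = (-24 + 15)*(6 + (-1)**2 + 4*(-1)) = -9*(6 + 1 - 4) = -9*3 = -27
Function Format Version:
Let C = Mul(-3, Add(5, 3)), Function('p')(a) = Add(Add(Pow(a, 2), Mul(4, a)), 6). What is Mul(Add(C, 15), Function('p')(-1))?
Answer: -27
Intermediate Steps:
Function('p')(a) = Add(6, Pow(a, 2), Mul(4, a))
C = -24 (C = Mul(-3, 8) = -24)
Mul(Add(C, 15), Function('p')(-1)) = Mul(Add(-24, 15), Add(6, Pow(-1, 2), Mul(4, -1))) = Mul(-9, Add(6, 1, -4)) = Mul(-9, 3) = -27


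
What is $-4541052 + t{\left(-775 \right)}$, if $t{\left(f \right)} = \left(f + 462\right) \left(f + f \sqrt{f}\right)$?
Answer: $-4298477 + 1212875 i \sqrt{31} \approx -4.2985 \cdot 10^{6} + 6.753 \cdot 10^{6} i$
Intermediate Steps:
$t{\left(f \right)} = \left(462 + f\right) \left(f + f^{\frac{3}{2}}\right)$
$-4541052 + t{\left(-775 \right)} = -4541052 + \left(\left(-775\right)^{2} + \left(-775\right)^{\frac{5}{2}} + 462 \left(-775\right) + 462 \left(-775\right)^{\frac{3}{2}}\right) = -4541052 + \left(600625 + 3003125 i \sqrt{31} - 358050 + 462 \left(- 3875 i \sqrt{31}\right)\right) = -4541052 + \left(600625 + 3003125 i \sqrt{31} - 358050 - 1790250 i \sqrt{31}\right) = -4541052 + \left(242575 + 1212875 i \sqrt{31}\right) = -4298477 + 1212875 i \sqrt{31}$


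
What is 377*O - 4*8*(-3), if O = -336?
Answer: -126576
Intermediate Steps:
377*O - 4*8*(-3) = 377*(-336) - 4*8*(-3) = -126672 - 32*(-3) = -126672 + 96 = -126576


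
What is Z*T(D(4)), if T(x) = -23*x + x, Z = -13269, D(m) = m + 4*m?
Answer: 5838360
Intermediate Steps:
D(m) = 5*m
T(x) = -22*x
Z*T(D(4)) = -(-291918)*5*4 = -(-291918)*20 = -13269*(-440) = 5838360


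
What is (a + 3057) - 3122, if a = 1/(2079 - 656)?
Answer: -92494/1423 ≈ -64.999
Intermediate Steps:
a = 1/1423 ≈ 0.00070274
(a + 3057) - 3122 = (1/1423 + 3057) - 3122 = 4350112/1423 - 3122 = -92494/1423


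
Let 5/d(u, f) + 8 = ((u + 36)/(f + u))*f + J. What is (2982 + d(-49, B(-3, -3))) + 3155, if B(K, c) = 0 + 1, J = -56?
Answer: 18772843/3059 ≈ 6136.9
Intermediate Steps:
B(K, c) = 1
d(u, f) = 5/(-64 + f*(36 + u)/(f + u)) (d(u, f) = 5/(-8 + (((u + 36)/(f + u))*f - 56)) = 5/(-8 + (((36 + u)/(f + u))*f - 56)) = 5/(-8 + (f*(36 + u)/(f + u) - 56)) = 5/(-8 + (-56 + f*(36 + u)/(f + u))) = 5/(-64 + f*(36 + u)/(f + u)))
(2982 + d(-49, B(-3, -3))) + 3155 = (2982 + 5*(1 - 49)/(-64*(-49) - 28*1 + 1*(-49))) + 3155 = (2982 + 5*(-48)/(3136 - 28 - 49)) + 3155 = (2982 + 5*(-48)/3059) + 3155 = (2982 + 5*(1/3059)*(-48)) + 3155 = (2982 - 240/3059) + 3155 = 9121698/3059 + 3155 = 18772843/3059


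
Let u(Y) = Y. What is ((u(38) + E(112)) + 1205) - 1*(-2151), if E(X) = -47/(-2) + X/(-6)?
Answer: 20393/6 ≈ 3398.8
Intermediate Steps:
E(X) = 47/2 - X/6 (E(X) = -47*(-½) + X*(-⅙) = 47/2 - X/6)
((u(38) + E(112)) + 1205) - 1*(-2151) = ((38 + (47/2 - ⅙*112)) + 1205) - 1*(-2151) = ((38 + (47/2 - 56/3)) + 1205) + 2151 = ((38 + 29/6) + 1205) + 2151 = (257/6 + 1205) + 2151 = 7487/6 + 2151 = 20393/6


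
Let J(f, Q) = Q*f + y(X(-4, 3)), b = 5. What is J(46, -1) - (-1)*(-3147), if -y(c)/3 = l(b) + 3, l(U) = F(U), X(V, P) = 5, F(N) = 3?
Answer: -3211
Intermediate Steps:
l(U) = 3
y(c) = -18 (y(c) = -3*(3 + 3) = -3*6 = -18)
J(f, Q) = -18 + Q*f (J(f, Q) = Q*f - 18 = -18 + Q*f)
J(46, -1) - (-1)*(-3147) = (-18 - 1*46) - (-1)*(-3147) = (-18 - 46) - 1*3147 = -64 - 3147 = -3211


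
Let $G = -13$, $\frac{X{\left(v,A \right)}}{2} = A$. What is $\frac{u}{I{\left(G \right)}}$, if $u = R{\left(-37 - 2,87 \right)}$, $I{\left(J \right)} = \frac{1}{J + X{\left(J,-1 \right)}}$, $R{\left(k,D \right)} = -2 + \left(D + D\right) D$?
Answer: $-227040$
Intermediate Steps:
$X{\left(v,A \right)} = 2 A$
$R{\left(k,D \right)} = -2 + 2 D^{2}$ ($R{\left(k,D \right)} = -2 + 2 D D = -2 + 2 D^{2}$)
$I{\left(J \right)} = \frac{1}{-2 + J}$ ($I{\left(J \right)} = \frac{1}{J + 2 \left(-1\right)} = \frac{1}{J - 2} = \frac{1}{-2 + J}$)
$u = 15136$ ($u = -2 + 2 \cdot 87^{2} = -2 + 2 \cdot 7569 = -2 + 15138 = 15136$)
$\frac{u}{I{\left(G \right)}} = \frac{15136}{\frac{1}{-2 - 13}} = \frac{15136}{\frac{1}{-15}} = \frac{15136}{- \frac{1}{15}} = 15136 \left(-15\right) = -227040$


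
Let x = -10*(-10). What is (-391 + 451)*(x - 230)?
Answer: -7800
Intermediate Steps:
x = 100
(-391 + 451)*(x - 230) = (-391 + 451)*(100 - 230) = 60*(-130) = -7800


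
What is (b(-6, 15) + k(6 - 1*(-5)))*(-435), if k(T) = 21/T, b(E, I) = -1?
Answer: -4350/11 ≈ -395.45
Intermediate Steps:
(b(-6, 15) + k(6 - 1*(-5)))*(-435) = (-1 + 21/(6 - 1*(-5)))*(-435) = (-1 + 21/(6 + 5))*(-435) = (-1 + 21/11)*(-435) = (10/11)*(-435) = -4350/11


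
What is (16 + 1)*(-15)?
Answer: -255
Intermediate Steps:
(16 + 1)*(-15) = 17*(-15) = -255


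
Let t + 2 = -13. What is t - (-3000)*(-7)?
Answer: -21015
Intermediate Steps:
t = -15 (t = -2 - 13 = -15)
t - (-3000)*(-7) = -15 - (-3000)*(-7) = -15 - 75*280 = -15 - 21000 = -21015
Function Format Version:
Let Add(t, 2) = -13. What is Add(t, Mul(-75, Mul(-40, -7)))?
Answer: -21015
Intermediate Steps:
t = -15 (t = Add(-2, -13) = -15)
Add(t, Mul(-75, Mul(-40, -7))) = Add(-15, Mul(-75, Mul(-40, -7))) = Add(-15, Mul(-75, 280)) = Add(-15, -21000) = -21015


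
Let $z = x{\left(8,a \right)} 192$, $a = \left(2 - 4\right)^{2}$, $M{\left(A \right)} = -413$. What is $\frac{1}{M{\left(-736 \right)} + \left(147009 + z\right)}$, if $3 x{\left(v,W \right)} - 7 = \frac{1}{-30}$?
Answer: $\frac{15}{2205628} \approx 6.8008 \cdot 10^{-6}$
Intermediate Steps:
$a = 4$ ($a = \left(-2\right)^{2} = 4$)
$x{\left(v,W \right)} = \frac{209}{90}$ ($x{\left(v,W \right)} = \frac{7}{3} + \frac{1}{3 \left(-30\right)} = \frac{7}{3} + \frac{1}{3} \left(- \frac{1}{30}\right) = \frac{7}{3} - \frac{1}{90} = \frac{209}{90}$)
$z = \frac{6688}{15}$ ($z = \frac{209}{90} \cdot 192 = \frac{6688}{15} \approx 445.87$)
$\frac{1}{M{\left(-736 \right)} + \left(147009 + z\right)} = \frac{1}{-413 + \left(147009 + \frac{6688}{15}\right)} = \frac{1}{-413 + \frac{2211823}{15}} = \frac{1}{\frac{2205628}{15}} = \frac{15}{2205628}$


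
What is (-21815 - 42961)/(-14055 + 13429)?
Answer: 32388/313 ≈ 103.48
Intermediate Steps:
(-21815 - 42961)/(-14055 + 13429) = -64776/(-626) = -64776*(-1/626) = 32388/313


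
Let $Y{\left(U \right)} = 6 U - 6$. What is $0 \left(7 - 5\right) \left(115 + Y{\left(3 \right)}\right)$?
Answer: $0$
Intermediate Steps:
$Y{\left(U \right)} = -6 + 6 U$
$0 \left(7 - 5\right) \left(115 + Y{\left(3 \right)}\right) = 0 \left(7 - 5\right) \left(115 + \left(-6 + 6 \cdot 3\right)\right) = 0 \cdot 2 \left(115 + \left(-6 + 18\right)\right) = 0 \left(115 + 12\right) = 0 \cdot 127 = 0$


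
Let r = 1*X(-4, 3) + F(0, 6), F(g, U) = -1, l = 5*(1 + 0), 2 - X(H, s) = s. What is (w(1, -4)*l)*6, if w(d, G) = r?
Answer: -60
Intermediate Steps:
X(H, s) = 2 - s
l = 5 (l = 5*1 = 5)
r = -2 (r = 1*(2 - 1*3) - 1 = 1*(2 - 3) - 1 = 1*(-1) - 1 = -1 - 1 = -2)
w(d, G) = -2
(w(1, -4)*l)*6 = -2*5*6 = -10*6 = -60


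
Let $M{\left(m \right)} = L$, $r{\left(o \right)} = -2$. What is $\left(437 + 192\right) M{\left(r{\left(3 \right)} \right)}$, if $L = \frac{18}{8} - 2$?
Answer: $\frac{629}{4} \approx 157.25$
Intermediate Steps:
$L = \frac{1}{4}$ ($L = 18 \cdot \frac{1}{8} - 2 = \frac{9}{4} - 2 = \frac{1}{4} \approx 0.25$)
$M{\left(m \right)} = \frac{1}{4}$
$\left(437 + 192\right) M{\left(r{\left(3 \right)} \right)} = \left(437 + 192\right) \frac{1}{4} = 629 \cdot \frac{1}{4} = \frac{629}{4}$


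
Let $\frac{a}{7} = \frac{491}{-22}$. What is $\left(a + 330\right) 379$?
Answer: $\frac{1448917}{22} \approx 65860.0$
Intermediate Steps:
$a = - \frac{3437}{22}$ ($a = 7 \frac{491}{-22} = 7 \cdot 491 \left(- \frac{1}{22}\right) = 7 \left(- \frac{491}{22}\right) = - \frac{3437}{22} \approx -156.23$)
$\left(a + 330\right) 379 = \left(- \frac{3437}{22} + 330\right) 379 = \frac{3823}{22} \cdot 379 = \frac{1448917}{22}$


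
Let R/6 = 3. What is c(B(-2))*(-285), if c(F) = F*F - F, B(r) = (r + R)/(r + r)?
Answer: -5700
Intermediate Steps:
R = 18 (R = 6*3 = 18)
B(r) = (18 + r)/(2*r) (B(r) = (r + 18)/(r + r) = (18 + r)/((2*r)) = (18 + r)*(1/(2*r)) = (18 + r)/(2*r))
c(F) = F² - F
c(B(-2))*(-285) = (((½)*(18 - 2)/(-2))*(-1 + (½)*(18 - 2)/(-2)))*(-285) = (((½)*(-½)*16)*(-1 + (½)*(-½)*16))*(-285) = -4*(-1 - 4)*(-285) = -4*(-5)*(-285) = 20*(-285) = -5700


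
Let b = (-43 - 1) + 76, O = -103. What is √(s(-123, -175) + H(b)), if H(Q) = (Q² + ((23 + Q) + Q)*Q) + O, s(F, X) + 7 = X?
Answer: √3523 ≈ 59.355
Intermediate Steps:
s(F, X) = -7 + X
b = 32 (b = -44 + 76 = 32)
H(Q) = -103 + Q² + Q*(23 + 2*Q) (H(Q) = (Q² + ((23 + Q) + Q)*Q) - 103 = (Q² + (23 + 2*Q)*Q) - 103 = (Q² + Q*(23 + 2*Q)) - 103 = -103 + Q² + Q*(23 + 2*Q))
√(s(-123, -175) + H(b)) = √((-7 - 175) + (-103 + 3*32² + 23*32)) = √(-182 + (-103 + 3*1024 + 736)) = √(-182 + (-103 + 3072 + 736)) = √(-182 + 3705) = √3523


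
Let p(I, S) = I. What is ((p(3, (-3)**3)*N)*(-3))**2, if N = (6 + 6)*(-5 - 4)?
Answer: 944784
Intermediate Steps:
N = -108 (N = 12*(-9) = -108)
((p(3, (-3)**3)*N)*(-3))**2 = ((3*(-108))*(-3))**2 = (-324*(-3))**2 = 972**2 = 944784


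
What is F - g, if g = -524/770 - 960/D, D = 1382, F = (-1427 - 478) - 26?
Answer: -513347743/266035 ≈ -1929.6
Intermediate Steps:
F = -1931 (F = -1905 - 26 = -1931)
g = -365842/266035 (g = -524/770 - 960/1382 = -524*1/770 - 960*1/1382 = -262/385 - 480/691 = -365842/266035 ≈ -1.3752)
F - g = -1931 - 1*(-365842/266035) = -1931 + 365842/266035 = -513347743/266035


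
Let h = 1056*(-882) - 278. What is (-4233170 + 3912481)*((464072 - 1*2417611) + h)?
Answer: 925254789001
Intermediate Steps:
h = -931670 (h = -931392 - 278 = -931670)
(-4233170 + 3912481)*((464072 - 1*2417611) + h) = (-4233170 + 3912481)*((464072 - 1*2417611) - 931670) = -320689*((464072 - 2417611) - 931670) = -320689*(-1953539 - 931670) = -320689*(-2885209) = 925254789001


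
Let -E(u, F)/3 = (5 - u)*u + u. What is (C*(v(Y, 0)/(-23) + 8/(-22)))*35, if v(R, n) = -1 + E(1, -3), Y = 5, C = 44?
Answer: 11760/23 ≈ 511.30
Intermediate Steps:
E(u, F) = -3*u - 3*u*(5 - u) (E(u, F) = -3*((5 - u)*u + u) = -3*(u*(5 - u) + u) = -3*(u + u*(5 - u)) = -3*u - 3*u*(5 - u))
v(R, n) = -16 (v(R, n) = -1 + 3*1*(-6 + 1) = -1 + 3*1*(-5) = -1 - 15 = -16)
(C*(v(Y, 0)/(-23) + 8/(-22)))*35 = (44*(-16/(-23) + 8/(-22)))*35 = (44*(-16*(-1/23) + 8*(-1/22)))*35 = (44*(16/23 - 4/11))*35 = (44*(84/253))*35 = (336/23)*35 = 11760/23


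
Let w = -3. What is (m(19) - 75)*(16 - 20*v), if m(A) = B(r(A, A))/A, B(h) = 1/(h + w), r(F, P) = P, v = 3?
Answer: 250789/76 ≈ 3299.9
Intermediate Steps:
B(h) = 1/(-3 + h) (B(h) = 1/(h - 3) = 1/(-3 + h))
m(A) = 1/(A*(-3 + A)) (m(A) = 1/((-3 + A)*A) = 1/(A*(-3 + A)))
(m(19) - 75)*(16 - 20*v) = (1/(19*(-3 + 19)) - 75)*(16 - 20*3) = ((1/19)/16 - 75)*(16 - 1*60) = ((1/19)*(1/16) - 75)*(16 - 60) = (1/304 - 75)*(-44) = -22799/304*(-44) = 250789/76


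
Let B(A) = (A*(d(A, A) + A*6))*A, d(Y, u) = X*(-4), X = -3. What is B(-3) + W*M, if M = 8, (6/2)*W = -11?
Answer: -250/3 ≈ -83.333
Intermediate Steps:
W = -11/3 (W = (⅓)*(-11) = -11/3 ≈ -3.6667)
d(Y, u) = 12 (d(Y, u) = -3*(-4) = 12)
B(A) = A²*(12 + 6*A) (B(A) = (A*(12 + A*6))*A = (A*(12 + 6*A))*A = A²*(12 + 6*A))
B(-3) + W*M = 6*(-3)²*(2 - 3) - 11/3*8 = 6*9*(-1) - 88/3 = -54 - 88/3 = -250/3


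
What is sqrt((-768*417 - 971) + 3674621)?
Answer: 11*sqrt(27714) ≈ 1831.2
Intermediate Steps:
sqrt((-768*417 - 971) + 3674621) = sqrt((-320256 - 971) + 3674621) = sqrt(-321227 + 3674621) = sqrt(3353394) = 11*sqrt(27714)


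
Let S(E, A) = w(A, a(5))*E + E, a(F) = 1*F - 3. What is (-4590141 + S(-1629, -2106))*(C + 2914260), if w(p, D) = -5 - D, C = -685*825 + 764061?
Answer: -14259580222932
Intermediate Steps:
a(F) = -3 + F (a(F) = F - 3 = -3 + F)
C = 198936 (C = -565125 + 764061 = 198936)
S(E, A) = -6*E (S(E, A) = (-5 - (-3 + 5))*E + E = (-5 - 1*2)*E + E = (-5 - 2)*E + E = -7*E + E = -6*E)
(-4590141 + S(-1629, -2106))*(C + 2914260) = (-4590141 - 6*(-1629))*(198936 + 2914260) = (-4590141 + 9774)*3113196 = -4580367*3113196 = -14259580222932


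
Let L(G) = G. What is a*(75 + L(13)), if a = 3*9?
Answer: 2376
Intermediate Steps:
a = 27
a*(75 + L(13)) = 27*(75 + 13) = 27*88 = 2376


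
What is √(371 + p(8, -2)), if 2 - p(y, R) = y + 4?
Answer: 19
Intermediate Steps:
p(y, R) = -2 - y (p(y, R) = 2 - (y + 4) = 2 - (4 + y) = 2 + (-4 - y) = -2 - y)
√(371 + p(8, -2)) = √(371 + (-2 - 1*8)) = √(371 + (-2 - 8)) = √(371 - 10) = √361 = 19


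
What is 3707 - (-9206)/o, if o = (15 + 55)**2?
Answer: 9086753/2450 ≈ 3708.9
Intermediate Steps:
o = 4900 (o = 70**2 = 4900)
3707 - (-9206)/o = 3707 - (-9206)/4900 = 3707 - 1*(-4603/2450) = 3707 + 4603/2450 = 9086753/2450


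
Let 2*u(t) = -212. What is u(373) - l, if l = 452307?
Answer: -452413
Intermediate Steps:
u(t) = -106 (u(t) = (½)*(-212) = -106)
u(373) - l = -106 - 1*452307 = -106 - 452307 = -452413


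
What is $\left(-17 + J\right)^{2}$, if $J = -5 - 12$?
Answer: $1156$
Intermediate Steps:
$J = -17$
$\left(-17 + J\right)^{2} = \left(-17 - 17\right)^{2} = \left(-34\right)^{2} = 1156$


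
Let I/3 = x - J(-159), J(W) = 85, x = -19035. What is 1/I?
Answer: -1/57360 ≈ -1.7434e-5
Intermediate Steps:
I = -57360 (I = 3*(-19035 - 1*85) = 3*(-19035 - 85) = 3*(-19120) = -57360)
1/I = 1/(-57360) = -1/57360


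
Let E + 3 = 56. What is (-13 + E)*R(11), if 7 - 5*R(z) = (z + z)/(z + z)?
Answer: 48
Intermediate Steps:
E = 53 (E = -3 + 56 = 53)
R(z) = 6/5 (R(z) = 7/5 - (z + z)/(5*(z + z)) = 7/5 - 2*z/(5*(2*z)) = 7/5 - 2*z*1/(2*z)/5 = 7/5 - ⅕*1 = 7/5 - ⅕ = 6/5)
(-13 + E)*R(11) = (-13 + 53)*(6/5) = 40*(6/5) = 48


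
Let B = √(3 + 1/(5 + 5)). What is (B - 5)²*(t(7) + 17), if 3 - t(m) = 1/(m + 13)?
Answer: 112119/200 - 399*√310/20 ≈ 209.34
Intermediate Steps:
t(m) = 3 - 1/(13 + m) (t(m) = 3 - 1/(m + 13) = 3 - 1/(13 + m))
B = √310/10 (B = √(3 + 1/10) = √(3 + ⅒) = √(31/10) = √310/10 ≈ 1.7607)
(B - 5)²*(t(7) + 17) = (√310/10 - 5)²*((38 + 3*7)/(13 + 7) + 17) = (-5 + √310/10)²*((38 + 21)/20 + 17) = (-5 + √310/10)²*((1/20)*59 + 17) = (-5 + √310/10)²*(59/20 + 17) = (-5 + √310/10)²*(399/20) = 399*(-5 + √310/10)²/20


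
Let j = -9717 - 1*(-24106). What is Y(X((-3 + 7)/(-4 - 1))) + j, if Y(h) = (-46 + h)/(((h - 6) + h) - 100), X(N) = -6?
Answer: 848977/59 ≈ 14389.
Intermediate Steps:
j = 14389 (j = -9717 + 24106 = 14389)
Y(h) = (-46 + h)/(-106 + 2*h) (Y(h) = (-46 + h)/(((-6 + h) + h) - 100) = (-46 + h)/((-6 + 2*h) - 100) = (-46 + h)/(-106 + 2*h))
Y(X((-3 + 7)/(-4 - 1))) + j = (-46 - 6)/(2*(-53 - 6)) + 14389 = (½)*(-52)/(-59) + 14389 = (½)*(-1/59)*(-52) + 14389 = 26/59 + 14389 = 848977/59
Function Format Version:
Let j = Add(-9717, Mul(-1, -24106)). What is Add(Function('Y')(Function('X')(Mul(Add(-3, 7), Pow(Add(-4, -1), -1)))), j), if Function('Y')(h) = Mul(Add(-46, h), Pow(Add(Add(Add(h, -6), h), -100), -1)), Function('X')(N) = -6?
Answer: Rational(848977, 59) ≈ 14389.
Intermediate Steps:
j = 14389 (j = Add(-9717, 24106) = 14389)
Function('Y')(h) = Mul(Pow(Add(-106, Mul(2, h)), -1), Add(-46, h)) (Function('Y')(h) = Mul(Add(-46, h), Pow(Add(Add(Add(-6, h), h), -100), -1)) = Mul(Add(-46, h), Pow(Add(Add(-6, Mul(2, h)), -100), -1)) = Mul(Add(-46, h), Pow(Add(-106, Mul(2, h)), -1)) = Mul(Pow(Add(-106, Mul(2, h)), -1), Add(-46, h)))
Add(Function('Y')(Function('X')(Mul(Add(-3, 7), Pow(Add(-4, -1), -1)))), j) = Add(Mul(Rational(1, 2), Pow(Add(-53, -6), -1), Add(-46, -6)), 14389) = Add(Mul(Rational(1, 2), Pow(-59, -1), -52), 14389) = Add(Mul(Rational(1, 2), Rational(-1, 59), -52), 14389) = Add(Rational(26, 59), 14389) = Rational(848977, 59)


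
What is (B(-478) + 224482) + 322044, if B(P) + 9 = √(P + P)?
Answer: 546517 + 2*I*√239 ≈ 5.4652e+5 + 30.919*I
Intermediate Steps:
B(P) = -9 + √2*√P (B(P) = -9 + √(P + P) = -9 + √(2*P) = -9 + √2*√P)
(B(-478) + 224482) + 322044 = ((-9 + √2*√(-478)) + 224482) + 322044 = ((-9 + √2*(I*√478)) + 224482) + 322044 = ((-9 + 2*I*√239) + 224482) + 322044 = (224473 + 2*I*√239) + 322044 = 546517 + 2*I*√239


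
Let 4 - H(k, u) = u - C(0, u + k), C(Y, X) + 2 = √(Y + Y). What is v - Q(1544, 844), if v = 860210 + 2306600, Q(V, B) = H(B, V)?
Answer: 3168352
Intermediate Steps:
C(Y, X) = -2 + √2*√Y (C(Y, X) = -2 + √(Y + Y) = -2 + √(2*Y) = -2 + √2*√Y)
H(k, u) = 2 - u (H(k, u) = 4 - (u - (-2 + √2*√0)) = 4 - (u - (-2 + √2*0)) = 4 - (u - (-2 + 0)) = 4 - (u - 1*(-2)) = 4 - (u + 2) = 4 - (2 + u) = 4 + (-2 - u) = 2 - u)
Q(V, B) = 2 - V
v = 3166810
v - Q(1544, 844) = 3166810 - (2 - 1*1544) = 3166810 - (2 - 1544) = 3166810 - 1*(-1542) = 3166810 + 1542 = 3168352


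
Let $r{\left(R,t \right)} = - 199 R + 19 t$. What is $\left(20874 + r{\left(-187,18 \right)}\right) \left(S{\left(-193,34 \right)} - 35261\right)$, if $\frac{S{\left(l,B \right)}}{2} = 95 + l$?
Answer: $-2071717053$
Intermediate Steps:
$S{\left(l,B \right)} = 190 + 2 l$ ($S{\left(l,B \right)} = 2 \left(95 + l\right) = 190 + 2 l$)
$\left(20874 + r{\left(-187,18 \right)}\right) \left(S{\left(-193,34 \right)} - 35261\right) = \left(20874 + \left(\left(-199\right) \left(-187\right) + 19 \cdot 18\right)\right) \left(\left(190 + 2 \left(-193\right)\right) - 35261\right) = \left(20874 + \left(37213 + 342\right)\right) \left(\left(190 - 386\right) - 35261\right) = \left(20874 + 37555\right) \left(-196 - 35261\right) = 58429 \left(-35457\right) = -2071717053$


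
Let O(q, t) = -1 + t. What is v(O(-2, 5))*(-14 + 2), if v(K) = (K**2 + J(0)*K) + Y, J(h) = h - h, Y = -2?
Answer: -168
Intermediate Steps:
J(h) = 0
v(K) = -2 + K**2 (v(K) = (K**2 + 0*K) - 2 = (K**2 + 0) - 2 = K**2 - 2 = -2 + K**2)
v(O(-2, 5))*(-14 + 2) = (-2 + (-1 + 5)**2)*(-14 + 2) = (-2 + 4**2)*(-12) = (-2 + 16)*(-12) = 14*(-12) = -168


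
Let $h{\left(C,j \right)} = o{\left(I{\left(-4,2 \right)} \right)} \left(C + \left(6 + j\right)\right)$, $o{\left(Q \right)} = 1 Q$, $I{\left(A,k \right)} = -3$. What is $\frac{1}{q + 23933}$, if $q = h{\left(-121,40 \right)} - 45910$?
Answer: $- \frac{1}{21752} \approx -4.5973 \cdot 10^{-5}$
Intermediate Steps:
$o{\left(Q \right)} = Q$
$h{\left(C,j \right)} = -18 - 3 C - 3 j$ ($h{\left(C,j \right)} = - 3 \left(C + \left(6 + j\right)\right) = - 3 \left(6 + C + j\right) = -18 - 3 C - 3 j$)
$q = -45685$ ($q = \left(-18 - -363 - 120\right) - 45910 = \left(-18 + 363 - 120\right) - 45910 = 225 - 45910 = -45685$)
$\frac{1}{q + 23933} = \frac{1}{-45685 + 23933} = \frac{1}{-21752} = - \frac{1}{21752}$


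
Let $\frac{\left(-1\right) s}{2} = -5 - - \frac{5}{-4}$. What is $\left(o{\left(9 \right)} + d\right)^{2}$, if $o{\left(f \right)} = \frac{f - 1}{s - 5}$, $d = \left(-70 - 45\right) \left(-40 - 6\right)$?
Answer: $\frac{6298961956}{225} \approx 2.7995 \cdot 10^{7}$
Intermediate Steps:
$s = \frac{25}{2}$ ($s = - 2 \left(-5 - - \frac{5}{-4}\right) = - 2 \left(-5 - \left(-5\right) \left(- \frac{1}{4}\right)\right) = - 2 \left(-5 - \frac{5}{4}\right) = \left(-2\right) \left(- \frac{25}{4}\right) = \frac{25}{2} \approx 12.5$)
$d = 5290$ ($d = \left(-115\right) \left(-46\right) = 5290$)
$o{\left(f \right)} = - \frac{2}{15} + \frac{2 f}{15}$ ($o{\left(f \right)} = \frac{f - 1}{\frac{25}{2} - 5} = \frac{-1 + f}{\frac{15}{2}} = \left(-1 + f\right) \frac{2}{15} = - \frac{2}{15} + \frac{2 f}{15}$)
$\left(o{\left(9 \right)} + d\right)^{2} = \left(\left(- \frac{2}{15} + \frac{2}{15} \cdot 9\right) + 5290\right)^{2} = \left(\left(- \frac{2}{15} + \frac{6}{5}\right) + 5290\right)^{2} = \left(\frac{16}{15} + 5290\right)^{2} = \left(\frac{79366}{15}\right)^{2} = \frac{6298961956}{225}$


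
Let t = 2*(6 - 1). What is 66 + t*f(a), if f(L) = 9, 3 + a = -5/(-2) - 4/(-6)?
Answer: 156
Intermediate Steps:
t = 10 (t = 2*5 = 10)
a = ⅙ (a = -3 + (-5/(-2) - 4/(-6)) = -3 + (-5*(-½) - 4*(-⅙)) = -3 + (5/2 + ⅔) = -3 + 19/6 = ⅙ ≈ 0.16667)
66 + t*f(a) = 66 + 10*9 = 66 + 90 = 156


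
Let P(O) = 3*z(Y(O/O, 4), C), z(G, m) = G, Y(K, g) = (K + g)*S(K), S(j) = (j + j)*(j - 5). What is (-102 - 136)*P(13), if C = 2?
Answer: 28560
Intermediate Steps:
S(j) = 2*j*(-5 + j) (S(j) = (2*j)*(-5 + j) = 2*j*(-5 + j))
Y(K, g) = 2*K*(-5 + K)*(K + g) (Y(K, g) = (K + g)*(2*K*(-5 + K)) = 2*K*(-5 + K)*(K + g))
P(O) = -120 (P(O) = 3*(2*(O/O)*(-5 + O/O)*(O/O + 4)) = 3*(2*1*(-5 + 1)*(1 + 4)) = 3*(2*1*(-4)*5) = 3*(-40) = -120)
(-102 - 136)*P(13) = (-102 - 136)*(-120) = -238*(-120) = 28560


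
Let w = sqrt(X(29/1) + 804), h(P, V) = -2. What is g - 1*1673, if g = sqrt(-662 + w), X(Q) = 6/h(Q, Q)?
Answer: -1673 + I*sqrt(662 - 3*sqrt(89)) ≈ -1673.0 + 25.173*I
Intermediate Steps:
X(Q) = -3 (X(Q) = 6/(-2) = 6*(-1/2) = -3)
w = 3*sqrt(89) (w = sqrt(-3 + 804) = sqrt(801) = 3*sqrt(89) ≈ 28.302)
g = sqrt(-662 + 3*sqrt(89)) ≈ 25.173*I
g - 1*1673 = sqrt(-662 + 3*sqrt(89)) - 1*1673 = sqrt(-662 + 3*sqrt(89)) - 1673 = -1673 + sqrt(-662 + 3*sqrt(89))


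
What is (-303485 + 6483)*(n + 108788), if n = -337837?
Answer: 68028011098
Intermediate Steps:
(-303485 + 6483)*(n + 108788) = (-303485 + 6483)*(-337837 + 108788) = -297002*(-229049) = 68028011098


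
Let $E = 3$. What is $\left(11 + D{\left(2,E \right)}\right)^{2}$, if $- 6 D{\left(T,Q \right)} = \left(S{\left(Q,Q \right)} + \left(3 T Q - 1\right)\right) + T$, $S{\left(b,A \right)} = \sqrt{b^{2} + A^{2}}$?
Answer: $\frac{2227}{36} - \frac{47 \sqrt{2}}{6} \approx 50.783$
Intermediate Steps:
$S{\left(b,A \right)} = \sqrt{A^{2} + b^{2}}$
$D{\left(T,Q \right)} = \frac{1}{6} - \frac{T}{6} - \frac{Q T}{2} - \frac{\sqrt{2} \sqrt{Q^{2}}}{6}$ ($D{\left(T,Q \right)} = - \frac{\left(\sqrt{Q^{2} + Q^{2}} + \left(3 T Q - 1\right)\right) + T}{6} = - \frac{\left(\sqrt{2 Q^{2}} + \left(3 Q T - 1\right)\right) + T}{6} = - \frac{\left(\sqrt{2} \sqrt{Q^{2}} + \left(-1 + 3 Q T\right)\right) + T}{6} = - \frac{\left(-1 + \sqrt{2} \sqrt{Q^{2}} + 3 Q T\right) + T}{6} = - \frac{-1 + T + \sqrt{2} \sqrt{Q^{2}} + 3 Q T}{6} = \frac{1}{6} - \frac{T}{6} - \frac{Q T}{2} - \frac{\sqrt{2} \sqrt{Q^{2}}}{6}$)
$\left(11 + D{\left(2,E \right)}\right)^{2} = \left(11 - \left(\frac{1}{6} + 3 + \frac{\sqrt{2} \sqrt{3^{2}}}{6}\right)\right)^{2} = \left(11 - \left(\frac{19}{6} + \frac{\sqrt{2} \sqrt{9}}{6}\right)\right)^{2} = \left(11 - \left(\frac{19}{6} + \frac{1}{6} \sqrt{2} \cdot 3\right)\right)^{2} = \left(11 - \left(\frac{19}{6} + \frac{\sqrt{2}}{2}\right)\right)^{2} = \left(\frac{47}{6} - \frac{\sqrt{2}}{2}\right)^{2}$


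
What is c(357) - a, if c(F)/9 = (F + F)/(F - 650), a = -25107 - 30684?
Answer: 16340337/293 ≈ 55769.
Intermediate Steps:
a = -55791
c(F) = 18*F/(-650 + F) (c(F) = 9*((F + F)/(F - 650)) = 9*((2*F)/(-650 + F)) = 9*(2*F/(-650 + F)) = 18*F/(-650 + F))
c(357) - a = 18*357/(-650 + 357) - 1*(-55791) = 18*357/(-293) + 55791 = 18*357*(-1/293) + 55791 = -6426/293 + 55791 = 16340337/293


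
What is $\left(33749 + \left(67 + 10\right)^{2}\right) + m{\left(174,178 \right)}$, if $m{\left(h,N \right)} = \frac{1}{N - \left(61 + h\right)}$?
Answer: $\frac{2261645}{57} \approx 39678.0$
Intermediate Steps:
$m{\left(h,N \right)} = \frac{1}{-61 + N - h}$
$\left(33749 + \left(67 + 10\right)^{2}\right) + m{\left(174,178 \right)} = \left(33749 + \left(67 + 10\right)^{2}\right) - \frac{1}{61 + 174 - 178} = \left(33749 + 77^{2}\right) - \frac{1}{61 + 174 - 178} = \left(33749 + 5929\right) - \frac{1}{57} = 39678 - \frac{1}{57} = \frac{2261645}{57}$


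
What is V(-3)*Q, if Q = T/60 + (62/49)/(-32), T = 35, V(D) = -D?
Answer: 1279/784 ≈ 1.6314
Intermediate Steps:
Q = 1279/2352 (Q = 35/60 + (62/49)/(-32) = 35*(1/60) + (62*(1/49))*(-1/32) = 7/12 + (62/49)*(-1/32) = 7/12 - 31/784 = 1279/2352 ≈ 0.54379)
V(-3)*Q = -1*(-3)*(1279/2352) = 3*(1279/2352) = 1279/784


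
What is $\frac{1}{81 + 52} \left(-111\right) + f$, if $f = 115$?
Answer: $\frac{15184}{133} \approx 114.17$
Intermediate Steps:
$\frac{1}{81 + 52} \left(-111\right) + f = \frac{1}{81 + 52} \left(-111\right) + 115 = \frac{1}{133} \left(-111\right) + 115 = - \frac{111}{133} + 115 = \frac{15184}{133}$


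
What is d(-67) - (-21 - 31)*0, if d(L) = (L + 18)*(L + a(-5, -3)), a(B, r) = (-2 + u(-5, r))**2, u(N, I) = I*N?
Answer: -4998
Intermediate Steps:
a(B, r) = (-2 - 5*r)**2 (a(B, r) = (-2 + r*(-5))**2 = (-2 - 5*r)**2)
d(L) = (18 + L)*(169 + L) (d(L) = (L + 18)*(L + (2 + 5*(-3))**2) = (18 + L)*(L + (2 - 15)**2) = (18 + L)*(L + (-13)**2) = (18 + L)*(L + 169) = (18 + L)*(169 + L))
d(-67) - (-21 - 31)*0 = (3042 + (-67)**2 + 187*(-67)) - (-21 - 31)*0 = (3042 + 4489 - 12529) - (-52)*0 = -4998 - 1*0 = -4998 + 0 = -4998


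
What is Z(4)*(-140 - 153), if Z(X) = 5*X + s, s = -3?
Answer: -4981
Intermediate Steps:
Z(X) = -3 + 5*X (Z(X) = 5*X - 3 = -3 + 5*X)
Z(4)*(-140 - 153) = (-3 + 5*4)*(-140 - 153) = (-3 + 20)*(-293) = 17*(-293) = -4981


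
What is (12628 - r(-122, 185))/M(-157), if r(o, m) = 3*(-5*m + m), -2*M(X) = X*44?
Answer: 7424/1727 ≈ 4.2988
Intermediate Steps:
M(X) = -22*X (M(X) = -X*44/2 = -22*X)
r(o, m) = -12*m (r(o, m) = 3*(-4*m) = -12*m)
(12628 - r(-122, 185))/M(-157) = (12628 - (-12)*185)/((-22*(-157))) = (12628 - 1*(-2220))/3454 = (12628 + 2220)*(1/3454) = 14848*(1/3454) = 7424/1727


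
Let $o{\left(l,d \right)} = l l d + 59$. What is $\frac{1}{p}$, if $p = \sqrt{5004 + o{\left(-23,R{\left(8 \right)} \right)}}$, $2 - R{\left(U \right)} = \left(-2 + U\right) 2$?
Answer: $- \frac{i \sqrt{227}}{227} \approx - 0.066372 i$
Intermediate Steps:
$R{\left(U \right)} = 6 - 2 U$ ($R{\left(U \right)} = 2 - \left(-2 + U\right) 2 = 2 - \left(-4 + 2 U\right) = 6 - 2 U$)
$o{\left(l,d \right)} = 59 + d l^{2}$ ($o{\left(l,d \right)} = l^{2} d + 59 = d l^{2} + 59 = 59 + d l^{2}$)
$p = i \sqrt{227}$ ($p = \sqrt{5004 + \left(59 + \left(6 - 16\right) \left(-23\right)^{2}\right)} = \sqrt{5004 + \left(59 + \left(6 - 16\right) 529\right)} = \sqrt{5004 + \left(59 - 5290\right)} = \sqrt{5004 - 5231} = \sqrt{-227} = i \sqrt{227} \approx 15.067 i$)
$\frac{1}{p} = \frac{1}{i \sqrt{227}} = - \frac{i \sqrt{227}}{227}$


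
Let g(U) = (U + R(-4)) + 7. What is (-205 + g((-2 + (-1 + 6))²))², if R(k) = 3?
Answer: 34596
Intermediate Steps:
g(U) = 10 + U (g(U) = (U + 3) + 7 = (3 + U) + 7 = 10 + U)
(-205 + g((-2 + (-1 + 6))²))² = (-205 + (10 + (-2 + (-1 + 6))²))² = (-205 + (10 + (-2 + 5)²))² = (-205 + (10 + 3²))² = (-205 + (10 + 9))² = (-205 + 19)² = (-186)² = 34596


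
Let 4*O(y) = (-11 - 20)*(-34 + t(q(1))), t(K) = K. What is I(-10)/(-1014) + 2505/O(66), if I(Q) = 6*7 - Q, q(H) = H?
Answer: 129578/13299 ≈ 9.7434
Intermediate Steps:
O(y) = 1023/4 (O(y) = ((-11 - 20)*(-34 + 1))/4 = (-31*(-33))/4 = (1/4)*1023 = 1023/4)
I(Q) = 42 - Q
I(-10)/(-1014) + 2505/O(66) = (42 - 1*(-10))/(-1014) + 2505/(1023/4) = (42 + 10)*(-1/1014) + 2505*(4/1023) = 52*(-1/1014) + 3340/341 = -2/39 + 3340/341 = 129578/13299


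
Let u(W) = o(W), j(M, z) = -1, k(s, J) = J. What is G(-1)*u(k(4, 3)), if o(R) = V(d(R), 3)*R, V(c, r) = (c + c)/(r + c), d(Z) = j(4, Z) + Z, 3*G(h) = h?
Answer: -⅘ ≈ -0.80000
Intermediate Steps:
G(h) = h/3
d(Z) = -1 + Z
V(c, r) = 2*c/(c + r) (V(c, r) = (2*c)/(c + r) = 2*c/(c + r))
o(R) = 2*R*(-1 + R)/(2 + R) (o(R) = (2*(-1 + R)/((-1 + R) + 3))*R = (2*(-1 + R)/(2 + R))*R = 2*R*(-1 + R)/(2 + R))
u(W) = 2*W*(-1 + W)/(2 + W)
G(-1)*u(k(4, 3)) = ((⅓)*(-1))*(2*3*(-1 + 3)/(2 + 3)) = -2*3*2/(3*5) = -⅓*12/5 = -⅘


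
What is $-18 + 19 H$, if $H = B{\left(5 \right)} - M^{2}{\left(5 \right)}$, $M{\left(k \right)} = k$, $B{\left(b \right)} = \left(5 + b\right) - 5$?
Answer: $-398$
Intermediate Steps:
$B{\left(b \right)} = b$
$H = -20$ ($H = 5 - 5^{2} = 5 - 25 = -20$)
$-18 + 19 H = -18 + 19 \left(-20\right) = -18 - 380 = -398$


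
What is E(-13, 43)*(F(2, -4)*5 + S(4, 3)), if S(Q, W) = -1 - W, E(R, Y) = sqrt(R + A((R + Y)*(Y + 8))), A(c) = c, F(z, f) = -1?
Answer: -9*sqrt(1517) ≈ -350.54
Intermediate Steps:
E(R, Y) = sqrt(R + (8 + Y)*(R + Y)) (E(R, Y) = sqrt(R + (R + Y)*(Y + 8)) = sqrt(R + (R + Y)*(8 + Y)) = sqrt(R + (8 + Y)*(R + Y)))
E(-13, 43)*(F(2, -4)*5 + S(4, 3)) = sqrt(43**2 + 8*43 + 9*(-13) - 13*43)*(-1*5 + (-1 - 1*3)) = sqrt(1849 + 344 - 117 - 559)*(-5 + (-1 - 3)) = sqrt(1517)*(-5 - 4) = sqrt(1517)*(-9) = -9*sqrt(1517)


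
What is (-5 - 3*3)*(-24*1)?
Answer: 336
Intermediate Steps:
(-5 - 3*3)*(-24*1) = (-5 - 9)*(-24) = -14*(-24) = 336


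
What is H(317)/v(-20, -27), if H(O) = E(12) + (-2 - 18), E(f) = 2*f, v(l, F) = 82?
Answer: 2/41 ≈ 0.048781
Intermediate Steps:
H(O) = 4 (H(O) = 2*12 + (-2 - 18) = 24 - 20 = 4)
H(317)/v(-20, -27) = 4/82 = 4*(1/82) = 2/41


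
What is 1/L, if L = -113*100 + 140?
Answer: -1/11160 ≈ -8.9606e-5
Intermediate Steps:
L = -11160 (L = -11300 + 140 = -11160)
1/L = 1/(-11160) = -1/11160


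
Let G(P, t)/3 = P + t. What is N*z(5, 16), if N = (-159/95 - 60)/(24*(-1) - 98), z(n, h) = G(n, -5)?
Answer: 0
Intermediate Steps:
G(P, t) = 3*P + 3*t (G(P, t) = 3*(P + t) = 3*P + 3*t)
z(n, h) = -15 + 3*n (z(n, h) = 3*n + 3*(-5) = 3*n - 15 = -15 + 3*n)
N = 5859/11590 (N = (-159*1/95 - 60)/(-24 - 98) = (-159/95 - 60)/(-122) = -5859/95*(-1/122) = 5859/11590 ≈ 0.50552)
N*z(5, 16) = 5859*(-15 + 3*5)/11590 = 5859*(-15 + 15)/11590 = (5859/11590)*0 = 0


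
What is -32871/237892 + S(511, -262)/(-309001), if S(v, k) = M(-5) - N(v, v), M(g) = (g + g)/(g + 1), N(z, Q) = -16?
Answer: -10161572873/73508865892 ≈ -0.13824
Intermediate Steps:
M(g) = 2*g/(1 + g) (M(g) = (2*g)/(1 + g) = 2*g/(1 + g))
S(v, k) = 37/2 (S(v, k) = 2*(-5)/(1 - 5) - 1*(-16) = 2*(-5)/(-4) + 16 = 2*(-5)*(-¼) + 16 = 5/2 + 16 = 37/2)
-32871/237892 + S(511, -262)/(-309001) = -32871/237892 + (37/2)/(-309001) = -32871*1/237892 + (37/2)*(-1/309001) = -32871/237892 - 37/618002 = -10161572873/73508865892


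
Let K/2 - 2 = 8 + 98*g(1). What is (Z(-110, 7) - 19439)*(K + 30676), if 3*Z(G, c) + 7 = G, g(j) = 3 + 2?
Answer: -616985128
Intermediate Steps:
g(j) = 5
K = 1000 (K = 4 + 2*(8 + 98*5) = 4 + 2*(8 + 490) = 4 + 2*498 = 4 + 996 = 1000)
Z(G, c) = -7/3 + G/3
(Z(-110, 7) - 19439)*(K + 30676) = ((-7/3 + (⅓)*(-110)) - 19439)*(1000 + 30676) = ((-7/3 - 110/3) - 19439)*31676 = (-39 - 19439)*31676 = -19478*31676 = -616985128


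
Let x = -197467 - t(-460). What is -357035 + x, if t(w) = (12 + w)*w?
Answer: -760582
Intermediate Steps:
t(w) = w*(12 + w)
x = -403547 (x = -197467 - (-460)*(12 - 460) = -197467 - (-460)*(-448) = -197467 - 1*206080 = -197467 - 206080 = -403547)
-357035 + x = -357035 - 403547 = -760582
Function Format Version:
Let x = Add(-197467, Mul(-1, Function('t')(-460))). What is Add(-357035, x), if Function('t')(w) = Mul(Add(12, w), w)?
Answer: -760582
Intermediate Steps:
Function('t')(w) = Mul(w, Add(12, w))
x = -403547 (x = Add(-197467, Mul(-1, Mul(-460, Add(12, -460)))) = Add(-197467, Mul(-1, Mul(-460, -448))) = Add(-197467, Mul(-1, 206080)) = Add(-197467, -206080) = -403547)
Add(-357035, x) = Add(-357035, -403547) = -760582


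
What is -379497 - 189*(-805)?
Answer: -227352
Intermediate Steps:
-379497 - 189*(-805) = -379497 - 1*(-152145) = -379497 + 152145 = -227352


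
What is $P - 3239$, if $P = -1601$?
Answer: $-4840$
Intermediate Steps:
$P - 3239 = -1601 - 3239 = -4840$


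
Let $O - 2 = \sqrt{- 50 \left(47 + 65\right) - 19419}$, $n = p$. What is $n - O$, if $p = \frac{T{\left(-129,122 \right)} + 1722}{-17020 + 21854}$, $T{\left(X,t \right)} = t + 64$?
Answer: $- \frac{3880}{2417} - i \sqrt{25019} \approx -1.6053 - 158.17 i$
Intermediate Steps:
$T{\left(X,t \right)} = 64 + t$
$p = \frac{954}{2417}$ ($p = \frac{\left(64 + 122\right) + 1722}{-17020 + 21854} = \frac{186 + 1722}{4834} = 1908 \cdot \frac{1}{4834} = \frac{954}{2417} \approx 0.3947$)
$n = \frac{954}{2417} \approx 0.3947$
$O = 2 + i \sqrt{25019}$ ($O = 2 + \sqrt{- 50 \left(47 + 65\right) - 19419} = 2 + \sqrt{\left(-50\right) 112 - 19419} = 2 + \sqrt{-5600 - 19419} = 2 + \sqrt{-25019} = 2 + i \sqrt{25019} \approx 2.0 + 158.17 i$)
$n - O = \frac{954}{2417} - \left(2 + i \sqrt{25019}\right) = - \frac{3880}{2417} - i \sqrt{25019}$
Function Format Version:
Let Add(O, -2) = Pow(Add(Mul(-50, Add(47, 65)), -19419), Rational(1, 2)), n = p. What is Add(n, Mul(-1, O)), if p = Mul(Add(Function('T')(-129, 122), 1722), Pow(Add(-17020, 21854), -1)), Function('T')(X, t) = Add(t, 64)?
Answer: Add(Rational(-3880, 2417), Mul(-1, I, Pow(25019, Rational(1, 2)))) ≈ Add(-1.6053, Mul(-158.17, I))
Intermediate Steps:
Function('T')(X, t) = Add(64, t)
p = Rational(954, 2417) (p = Mul(Add(Add(64, 122), 1722), Pow(Add(-17020, 21854), -1)) = Mul(Add(186, 1722), Pow(4834, -1)) = Mul(1908, Rational(1, 4834)) = Rational(954, 2417) ≈ 0.39470)
n = Rational(954, 2417) ≈ 0.39470
O = Add(2, Mul(I, Pow(25019, Rational(1, 2)))) (O = Add(2, Pow(Add(Mul(-50, Add(47, 65)), -19419), Rational(1, 2))) = Add(2, Pow(Add(Mul(-50, 112), -19419), Rational(1, 2))) = Add(2, Pow(Add(-5600, -19419), Rational(1, 2))) = Add(2, Pow(-25019, Rational(1, 2))) = Add(2, Mul(I, Pow(25019, Rational(1, 2)))) ≈ Add(2.0000, Mul(158.17, I)))
Add(n, Mul(-1, O)) = Add(Rational(954, 2417), Mul(-1, Add(2, Mul(I, Pow(25019, Rational(1, 2)))))) = Add(Rational(954, 2417), Add(-2, Mul(-1, I, Pow(25019, Rational(1, 2))))) = Add(Rational(-3880, 2417), Mul(-1, I, Pow(25019, Rational(1, 2))))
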